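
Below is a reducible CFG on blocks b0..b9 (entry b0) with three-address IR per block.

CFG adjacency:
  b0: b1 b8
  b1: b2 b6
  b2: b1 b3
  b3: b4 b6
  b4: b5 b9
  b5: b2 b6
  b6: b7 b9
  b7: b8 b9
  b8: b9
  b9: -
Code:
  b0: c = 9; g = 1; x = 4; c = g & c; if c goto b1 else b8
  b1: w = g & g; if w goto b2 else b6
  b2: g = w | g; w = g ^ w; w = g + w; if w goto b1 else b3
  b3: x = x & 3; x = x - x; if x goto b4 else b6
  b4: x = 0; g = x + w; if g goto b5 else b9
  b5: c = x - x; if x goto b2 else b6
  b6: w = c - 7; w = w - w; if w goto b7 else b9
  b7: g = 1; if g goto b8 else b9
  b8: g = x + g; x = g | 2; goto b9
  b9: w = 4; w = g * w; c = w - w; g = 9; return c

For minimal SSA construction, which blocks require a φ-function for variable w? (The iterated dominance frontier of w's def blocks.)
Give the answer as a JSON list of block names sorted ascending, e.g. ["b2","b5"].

idom tree: b1←b0 b2←b1 b3←b2 b4←b3 b5←b4 b6←b1 b7←b6 b8←b0 b9←b0
Join-block Dom:
  b1: preds {b0,b2}: {b0} ∩ {b0,b1,b2} = {b0}; idom=b0
  b2: preds {b1,b5}: {b0,b1} ∩ {b0,b1,b2,b3,b4,b5} = {b0,b1}; idom=b1
  b6: preds {b1,b3,b5}: {b0,b1} ∩ {b0,b1,b2,b3} ∩ {b0,b1,b2,b3,b4,b5} = {b0,b1}; idom=b1
  b8: preds {b0,b7}: {b0} ∩ {b0,b1,b6,b7} = {b0}; idom=b0
  b9: preds {b4,b6,b7,b8}: {b0,b1,b2,b3,b4} ∩ {b0,b1,b6} ∩ {b0,b1,b6,b7} ∩ {b0,b8} = {b0}; idom=b0

DF walk-up:
  b1←b0: walk · to b0
  b1←b2: walk b2→b1 to b0
  b2←b1: walk · to b1
  b2←b5: walk b5→b4→b3→b2 to b1
  b6←b1: walk · to b1
  b6←b3: walk b3→b2 to b1
  b6←b5: walk b5→b4→b3→b2 to b1
  b8←b0: walk · to b0
  b8←b7: walk b7→b6→b1 to b0
  b9←b4: walk b4→b3→b2→b1 to b0
  b9←b6: walk b6→b1 to b0
  b9←b7: walk b7→b6→b1 to b0
  b9←b8: walk b8 to b0
  b0 → ∅
  b1 → {b1,b8,b9}
  b2 → {b1,b2,b6,b9}
  b3 → {b2,b6,b9}
  b4 → {b2,b6,b9}
  b5 → {b2,b6}
  b6 → {b8,b9}
  b7 → {b8,b9}
  b8 → {b9}
  b9 → ∅

φ for w: defs {b1,b2,b6,b9}
  DF⁺ = {b1,b2,b6,b8,b9}

Answer: ["b1", "b2", "b6", "b8", "b9"]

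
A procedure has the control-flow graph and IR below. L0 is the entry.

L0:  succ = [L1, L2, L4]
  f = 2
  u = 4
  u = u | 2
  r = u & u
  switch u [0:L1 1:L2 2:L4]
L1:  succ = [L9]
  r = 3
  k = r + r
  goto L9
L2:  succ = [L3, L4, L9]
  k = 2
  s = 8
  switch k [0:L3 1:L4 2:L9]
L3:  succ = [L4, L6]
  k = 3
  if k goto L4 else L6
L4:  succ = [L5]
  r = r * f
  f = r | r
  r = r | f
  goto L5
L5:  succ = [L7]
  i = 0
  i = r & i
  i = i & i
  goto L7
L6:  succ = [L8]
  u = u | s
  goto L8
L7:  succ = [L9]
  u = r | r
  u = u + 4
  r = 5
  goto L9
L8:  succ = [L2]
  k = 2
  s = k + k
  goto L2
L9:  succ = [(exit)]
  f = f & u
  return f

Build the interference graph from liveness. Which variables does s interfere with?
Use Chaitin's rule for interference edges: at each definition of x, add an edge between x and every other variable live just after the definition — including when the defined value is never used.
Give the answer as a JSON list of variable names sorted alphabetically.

Block summaries:
  L0: def={f,r,u} ue=∅
  L1: def={k,r} ue=∅
  L2: def={k,s} ue=∅
  L3: def={k} ue=∅
  L4: def={f,r} ue={f,r}
  L5: def={i} ue={r}
  L6: def={u} ue={s,u}
  L7: def={r,u} ue={r}
  L8: def={k,s} ue=∅
  L9: def={f} ue={f,u}

Live sets:
  L0: in=∅ out={f,r,u}
  L1: in={f,u} out={f,u}
  L2: in={f,r,u} out={f,r,s,u}
  L3: in={f,r,s,u} out={f,r,s,u}
  L4: in={f,r} out={f,r}
  L5: in={f,r} out={f,r}
  L6: in={f,r,s,u} out={f,r,u}
  L7: in={f,r} out={f,u}
  L8: in={f,r,u} out={f,r,u}
  L9: in={f,u} out=∅

Conflict graph:
  f↔{i,k,r,s,u}
  i↔{f,r}
  k↔{f,r,s,u}
  r↔{f,i,k,s,u}
  s↔{f,k,r,u}
  u↔{f,k,r,s}

N(s) = ["f", "k", "r", "u"]

Answer: ["f", "k", "r", "u"]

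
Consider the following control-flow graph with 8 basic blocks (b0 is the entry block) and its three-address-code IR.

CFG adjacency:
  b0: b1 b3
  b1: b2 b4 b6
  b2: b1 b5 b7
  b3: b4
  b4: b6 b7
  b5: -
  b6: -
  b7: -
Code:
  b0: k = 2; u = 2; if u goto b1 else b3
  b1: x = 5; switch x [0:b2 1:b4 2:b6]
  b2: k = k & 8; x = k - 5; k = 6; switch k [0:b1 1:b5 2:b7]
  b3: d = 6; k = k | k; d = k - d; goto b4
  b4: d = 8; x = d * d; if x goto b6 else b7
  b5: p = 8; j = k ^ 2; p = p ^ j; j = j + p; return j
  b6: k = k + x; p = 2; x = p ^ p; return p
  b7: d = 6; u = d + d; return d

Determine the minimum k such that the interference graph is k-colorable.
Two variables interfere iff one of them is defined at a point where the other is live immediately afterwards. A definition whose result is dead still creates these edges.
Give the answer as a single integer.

Answer: 3

Working:
Per-block:
  b0 def {k,u} use ∅
  b1 def {x} use ∅
  b2 def {k,x} use {k}
  b3 def {d,k} use {k}
  b4 def {d,x} use ∅
  b5 def {j,p} use {k}
  b6 def {k,p,x} use {k,x}
  b7 def {d,u} use ∅

Liveness:
  b0: in=∅ out={k}
  b1: in={k} out={k,x}
  b2: in={k} out={k}
  b3: in={k} out={k}
  b4: in={k} out={k,x}
  b5: in={k} out=∅
  b6: in={k,x} out=∅
  b7: in=∅ out=∅

Conflict graph:
  d — {k,u}
  j — {p}
  k — {d,p,u,x}
  p — {j,k,x}
  u — {d,k}
  x — {k,p}

Registers:
  {d,k,u} pairwise interfere (3-clique) ⇒ χ ≥ 3
  3-colouring: R0={j,k}  R1={d,p}  R2={u,x}
  χ = 3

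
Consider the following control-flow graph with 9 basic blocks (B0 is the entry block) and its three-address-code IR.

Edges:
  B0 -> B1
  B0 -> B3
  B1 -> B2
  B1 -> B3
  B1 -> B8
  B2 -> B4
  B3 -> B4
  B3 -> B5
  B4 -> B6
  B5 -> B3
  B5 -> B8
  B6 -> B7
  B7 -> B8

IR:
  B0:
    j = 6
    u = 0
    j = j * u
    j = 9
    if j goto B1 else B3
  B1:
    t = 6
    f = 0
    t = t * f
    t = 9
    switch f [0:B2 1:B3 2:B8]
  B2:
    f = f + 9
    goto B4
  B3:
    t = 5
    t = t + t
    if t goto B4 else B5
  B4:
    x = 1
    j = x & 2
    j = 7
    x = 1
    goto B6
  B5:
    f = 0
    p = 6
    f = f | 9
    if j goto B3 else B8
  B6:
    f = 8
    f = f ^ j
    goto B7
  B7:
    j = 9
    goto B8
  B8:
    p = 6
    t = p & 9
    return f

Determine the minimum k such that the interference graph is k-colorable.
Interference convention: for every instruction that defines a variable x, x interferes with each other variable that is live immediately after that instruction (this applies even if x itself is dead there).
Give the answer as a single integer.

Block summaries:
  B0 def {j,u} use ∅
  B1 def {f,t} use ∅
  B2 def {f} use {f}
  B3 def {t} use ∅
  B4 def {j,x} use ∅
  B5 def {f,p} use {j}
  B6 def {f} use {j}
  B7 def {j} use ∅
  B8 def {p,t} use {f}

Backward fixpoint:
  live B0: ∅→{j}
  live B1: {j}→{f,j}
  live B2: {f}→∅
  live B3: {j}→{j}
  live B4: ∅→{j}
  live B5: {j}→{f,j}
  live B6: {j}→{f}
  live B7: {f}→{f}
  live B8: {f}→∅

Conflict graph:
  f↔{j,p,t}
  j↔{f,p,t,u,x}
  p↔{f,j}
  t↔{f,j}
  u↔{j}
  x↔{j}

Registers:
  {f,j,p} pairwise interfere (3-clique) ⇒ χ ≥ 3
  3-colouring: r0={j}  r1={f,u,x}  r2={p,t}
  χ = 3

Answer: 3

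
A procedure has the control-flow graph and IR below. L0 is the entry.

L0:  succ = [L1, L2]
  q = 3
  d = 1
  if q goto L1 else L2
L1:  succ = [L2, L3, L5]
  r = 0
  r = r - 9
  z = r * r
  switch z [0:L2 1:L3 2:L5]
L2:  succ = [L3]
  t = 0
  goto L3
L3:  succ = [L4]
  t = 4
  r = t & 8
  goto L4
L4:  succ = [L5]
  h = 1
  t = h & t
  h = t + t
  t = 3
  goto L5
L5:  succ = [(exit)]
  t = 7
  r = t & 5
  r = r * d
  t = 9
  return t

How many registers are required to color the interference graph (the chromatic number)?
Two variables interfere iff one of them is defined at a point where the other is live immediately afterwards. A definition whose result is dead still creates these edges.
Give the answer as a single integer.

Answer: 3

Working:
Per-block:
  L0: def={d,q} ue=∅
  L1: def={r,z} ue=∅
  L2: def={t} ue=∅
  L3: def={r,t} ue=∅
  L4: def={h,t} ue={t}
  L5: def={r,t} ue={d}

Backward fixpoint:
  L0 li=∅ lo={d}
  L1 li={d} lo={d}
  L2 li={d} lo={d}
  L3 li={d} lo={d,t}
  L4 li={d,t} lo={d}
  L5 li={d} lo=∅

Interfere edges:
  d: {h,q,r,t,z}
  h: {d,t}
  q: {d}
  r: {d,t}
  t: {d,h,r}
  z: {d}

Registers:
  clique {d,h,t} ⇒ need ≥ 3
  3-colouring: c0={d}  c1={q,t,z}  c2={h,r}
  χ = 3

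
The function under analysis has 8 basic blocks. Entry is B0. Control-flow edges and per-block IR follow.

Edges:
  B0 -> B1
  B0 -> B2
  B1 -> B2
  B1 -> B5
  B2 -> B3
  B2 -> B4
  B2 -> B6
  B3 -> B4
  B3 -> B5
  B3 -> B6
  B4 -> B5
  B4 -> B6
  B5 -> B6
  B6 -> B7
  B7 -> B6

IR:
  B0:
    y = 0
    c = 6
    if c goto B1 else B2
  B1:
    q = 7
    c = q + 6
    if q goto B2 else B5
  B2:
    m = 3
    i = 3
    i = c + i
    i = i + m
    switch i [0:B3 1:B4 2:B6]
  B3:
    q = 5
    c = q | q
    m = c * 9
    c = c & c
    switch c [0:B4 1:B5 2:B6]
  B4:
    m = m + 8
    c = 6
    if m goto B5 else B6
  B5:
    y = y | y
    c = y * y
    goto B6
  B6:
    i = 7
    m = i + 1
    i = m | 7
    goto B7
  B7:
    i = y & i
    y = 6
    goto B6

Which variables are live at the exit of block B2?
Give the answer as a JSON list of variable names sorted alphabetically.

Answer: ["m", "y"]

Analysis:
Block summaries:
  B0 def {c,y} use ∅
  B1 def {c,q} use ∅
  B2 def {i,m} use {c}
  B3 def {c,m,q} use ∅
  B4 def {c,m} use {m}
  B5 def {c,y} use {y}
  B6 def {i,m} use ∅
  B7 def {i,y} use {i,y}

Backward fixpoint:
  B0 li=∅ lo={c,y}
  B1 li={y} lo={c,y}
  B2 li={c,y} lo={m,y}
  B3 li={y} lo={m,y}
  B4 li={m,y} lo={y}
  B5 li={y} lo={y}
  B6 li={y} lo={i,y}
  B7 li={i,y} lo={y}

live-out(B2) = ["m", "y"]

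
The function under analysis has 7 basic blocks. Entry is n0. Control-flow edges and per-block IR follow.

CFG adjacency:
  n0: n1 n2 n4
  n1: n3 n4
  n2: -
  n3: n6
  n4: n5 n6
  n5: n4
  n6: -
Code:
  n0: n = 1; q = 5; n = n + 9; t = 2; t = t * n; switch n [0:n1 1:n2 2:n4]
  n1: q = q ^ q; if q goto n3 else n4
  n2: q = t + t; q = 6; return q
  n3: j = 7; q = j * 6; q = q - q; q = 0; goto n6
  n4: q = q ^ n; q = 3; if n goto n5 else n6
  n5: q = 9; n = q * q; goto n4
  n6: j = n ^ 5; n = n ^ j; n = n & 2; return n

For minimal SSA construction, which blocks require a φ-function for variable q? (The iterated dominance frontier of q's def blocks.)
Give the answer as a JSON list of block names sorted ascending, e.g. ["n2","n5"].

idom tree: n1←n0 n2←n0 n3←n1 n4←n0 n5←n4 n6←n0
Join-block Dom:
  n4: preds {n0,n1,n5}: {n0} ∩ {n0,n1} ∩ {n0,n4,n5} = {n0}; idom=n0
  n6: preds {n3,n4}: {n0,n1,n3} ∩ {n0,n4} = {n0}; idom=n0

Frontier:
  join n4 pred n0: · stop@n0
  join n4 pred n1: n1 stop@n0
  join n4 pred n5: n5→n4 stop@n0
  join n6 pred n3: n3→n1 stop@n0
  join n6 pred n4: n4 stop@n0
  n0: DF=∅
  n1: DF={n4,n6}
  n2: DF=∅
  n3: DF={n6}
  n4: DF={n4,n6}
  n5: DF={n4}
  n6: DF=∅

φ for q: defs {n0,n1,n2,n3,n4,n5}
  DF⁺ = {n4,n6}

Answer: ["n4", "n6"]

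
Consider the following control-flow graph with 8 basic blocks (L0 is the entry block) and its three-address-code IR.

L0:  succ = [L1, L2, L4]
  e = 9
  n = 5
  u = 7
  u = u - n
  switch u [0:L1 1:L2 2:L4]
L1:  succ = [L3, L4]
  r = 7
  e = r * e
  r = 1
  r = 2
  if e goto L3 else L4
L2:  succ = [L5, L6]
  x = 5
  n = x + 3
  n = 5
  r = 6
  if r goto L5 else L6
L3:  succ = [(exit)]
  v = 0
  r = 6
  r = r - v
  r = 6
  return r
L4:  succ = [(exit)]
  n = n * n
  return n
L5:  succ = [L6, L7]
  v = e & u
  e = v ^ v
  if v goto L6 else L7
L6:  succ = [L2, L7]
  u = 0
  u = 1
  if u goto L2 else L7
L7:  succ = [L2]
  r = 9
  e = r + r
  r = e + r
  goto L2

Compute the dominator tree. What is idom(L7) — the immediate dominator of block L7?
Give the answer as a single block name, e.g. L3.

idom tree: L1←L0 L2←L0 L3←L1 L4←L0 L5←L2 L6←L2 L7←L2
Join-block Dom:
  L2: preds {L0,L6,L7}: {L0} ∩ {L0,L2,L6} ∩ {L0,L2,L7} = {L0}; idom=L0
  L4: preds {L0,L1}: {L0} ∩ {L0,L1} = {L0}; idom=L0
  L6: preds {L2,L5}: {L0,L2} ∩ {L0,L2,L5} = {L0,L2}; idom=L2
  L7: preds {L5,L6}: {L0,L2,L5} ∩ {L0,L2,L6} = {L0,L2}; idom=L2

idom(L7) = L2

Answer: L2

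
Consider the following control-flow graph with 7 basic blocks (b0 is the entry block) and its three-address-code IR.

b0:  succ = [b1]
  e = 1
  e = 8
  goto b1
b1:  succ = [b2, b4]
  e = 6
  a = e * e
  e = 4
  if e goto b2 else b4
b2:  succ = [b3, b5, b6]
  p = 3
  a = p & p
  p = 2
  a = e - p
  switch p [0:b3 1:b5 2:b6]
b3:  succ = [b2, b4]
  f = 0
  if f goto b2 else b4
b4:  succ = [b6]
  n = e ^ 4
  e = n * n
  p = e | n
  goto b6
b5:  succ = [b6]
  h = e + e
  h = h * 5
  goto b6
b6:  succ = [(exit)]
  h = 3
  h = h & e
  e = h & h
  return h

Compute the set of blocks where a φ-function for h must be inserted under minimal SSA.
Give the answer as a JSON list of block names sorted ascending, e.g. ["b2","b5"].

Answer: ["b6"]

Derivation:
idom tree: b1←b0 b2←b1 b3←b2 b4←b1 b5←b2 b6←b1
Join-block Dom:
  b2: preds {b1,b3}: {b0,b1} ∩ {b0,b1,b2,b3} = {b0,b1}; idom=b1
  b4: preds {b1,b3}: {b0,b1} ∩ {b0,b1,b2,b3} = {b0,b1}; idom=b1
  b6: preds {b2,b4,b5}: {b0,b1,b2} ∩ {b0,b1,b4} ∩ {b0,b1,b2,b5} = {b0,b1}; idom=b1

Frontier:
  b2←b1: walk · to b1
  b2←b3: walk b3→b2 to b1
  b4←b1: walk · to b1
  b4←b3: walk b3→b2 to b1
  b6←b2: walk b2 to b1
  b6←b4: walk b4 to b1
  b6←b5: walk b5→b2 to b1
  b0 → ∅
  b1 → ∅
  b2 → {b2,b4,b6}
  b3 → {b2,b4}
  b4 → {b6}
  b5 → {b6}
  b6 → ∅

φ for h: defs {b5,b6}
  DF⁺ = {b6}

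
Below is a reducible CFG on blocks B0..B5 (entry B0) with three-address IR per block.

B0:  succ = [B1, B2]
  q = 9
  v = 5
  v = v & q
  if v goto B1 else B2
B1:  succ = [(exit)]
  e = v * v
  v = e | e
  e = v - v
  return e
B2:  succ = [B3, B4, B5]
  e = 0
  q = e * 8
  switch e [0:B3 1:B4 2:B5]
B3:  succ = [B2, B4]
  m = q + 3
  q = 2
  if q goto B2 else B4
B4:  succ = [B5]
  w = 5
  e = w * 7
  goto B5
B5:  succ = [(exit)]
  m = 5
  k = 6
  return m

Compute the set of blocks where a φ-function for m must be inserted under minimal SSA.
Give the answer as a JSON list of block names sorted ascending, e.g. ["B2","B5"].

idom tree: B1←B0 B2←B0 B3←B2 B4←B2 B5←B2
Dom at joins:
  B2: preds {B0,B3}: {B0} ∩ {B0,B2,B3} = {B0}; idom=B0
  B4: preds {B2,B3}: {B0,B2} ∩ {B0,B2,B3} = {B0,B2}; idom=B2
  B5: preds {B2,B4}: {B0,B2} ∩ {B0,B2,B4} = {B0,B2}; idom=B2

DF derivation:
  join B2 pred B0: · stop@B0
  join B2 pred B3: B3→B2 stop@B0
  join B4 pred B2: · stop@B2
  join B4 pred B3: B3 stop@B2
  join B5 pred B2: · stop@B2
  join B5 pred B4: B4 stop@B2
  DF(B0)=∅
  DF(B1)=∅
  DF(B2)={B2}
  DF(B3)={B2,B4}
  DF(B4)={B5}
  DF(B5)=∅

φ for m: defs {B3,B5}
  DF⁺ = {B2,B4,B5}

Answer: ["B2", "B4", "B5"]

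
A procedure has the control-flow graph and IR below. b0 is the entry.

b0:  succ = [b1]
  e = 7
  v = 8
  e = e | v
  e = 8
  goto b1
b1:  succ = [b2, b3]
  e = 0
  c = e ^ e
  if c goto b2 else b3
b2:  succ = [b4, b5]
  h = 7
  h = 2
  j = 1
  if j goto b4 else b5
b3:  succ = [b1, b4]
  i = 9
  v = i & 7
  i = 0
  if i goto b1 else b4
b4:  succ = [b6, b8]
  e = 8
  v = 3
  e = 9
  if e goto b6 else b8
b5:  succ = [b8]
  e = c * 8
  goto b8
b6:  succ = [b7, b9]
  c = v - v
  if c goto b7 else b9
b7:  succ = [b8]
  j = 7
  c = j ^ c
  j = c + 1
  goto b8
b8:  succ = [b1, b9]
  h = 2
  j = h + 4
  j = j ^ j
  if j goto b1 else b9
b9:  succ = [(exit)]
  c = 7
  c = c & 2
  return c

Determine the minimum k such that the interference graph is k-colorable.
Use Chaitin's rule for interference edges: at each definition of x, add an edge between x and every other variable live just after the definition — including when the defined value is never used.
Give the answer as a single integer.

Answer: 2

Working:
Block summaries:
  b0 def {e,v} use ∅
  b1 def {c,e} use ∅
  b2 def {h,j} use ∅
  b3 def {i,v} use ∅
  b4 def {e,v} use ∅
  b5 def {e} use {c}
  b6 def {c} use {v}
  b7 def {c,j} use {c}
  b8 def {h,j} use ∅
  b9 def {c} use ∅

Liveness:
  b0 li=∅ lo=∅
  b1 li=∅ lo={c}
  b2 li={c} lo={c}
  b3 li=∅ lo=∅
  b4 li=∅ lo={v}
  b5 li={c} lo=∅
  b6 li={v} lo={c}
  b7 li={c} lo=∅
  b8 li=∅ lo=∅
  b9 li=∅ lo=∅

Conflict graph:
  c: {h,j}
  e: {v}
  h: {c}
  i: ∅
  j: {c}
  v: {e}

Registers:
  lower bound: {c,h} mutually conflict ⇒ χ ≥ 2
  2-colouring: r0={c,e,i}  r1={h,j,v}
  χ = 2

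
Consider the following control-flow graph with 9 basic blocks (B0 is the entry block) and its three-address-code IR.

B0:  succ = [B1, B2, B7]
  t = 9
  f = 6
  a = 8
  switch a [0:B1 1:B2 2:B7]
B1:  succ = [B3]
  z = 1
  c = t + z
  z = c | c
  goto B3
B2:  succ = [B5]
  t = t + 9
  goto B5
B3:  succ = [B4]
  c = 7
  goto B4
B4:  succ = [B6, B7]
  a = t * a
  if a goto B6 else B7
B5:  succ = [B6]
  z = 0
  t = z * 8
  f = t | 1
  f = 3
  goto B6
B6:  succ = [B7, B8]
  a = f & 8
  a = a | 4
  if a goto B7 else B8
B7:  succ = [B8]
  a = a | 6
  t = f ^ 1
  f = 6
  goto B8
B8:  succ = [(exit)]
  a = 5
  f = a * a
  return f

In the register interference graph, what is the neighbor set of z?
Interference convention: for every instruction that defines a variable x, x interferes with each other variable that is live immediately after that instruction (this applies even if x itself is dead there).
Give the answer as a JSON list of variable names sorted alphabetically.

Answer: ["a", "f", "t"]

Derivation:
Block summaries:
  B0: def={a,f,t} ue=∅
  B1: def={c,z} ue={t}
  B2: def={t} ue={t}
  B3: def={c} ue=∅
  B4: def={a} ue={a,t}
  B5: def={f,t,z} ue=∅
  B6: def={a} ue={f}
  B7: def={a,f,t} ue={a,f}
  B8: def={a,f} ue=∅

Liveness:
  B0 li=∅ lo={a,f,t}
  B1 li={a,f,t} lo={a,f,t}
  B2 li={t} lo=∅
  B3 li={a,f,t} lo={a,f,t}
  B4 li={a,f,t} lo={a,f}
  B5 li=∅ lo={f}
  B6 li={f} lo={a,f}
  B7 li={a,f} lo=∅
  B8 li=∅ lo=∅

Conflict graph:
  a: {c,f,t,z}
  c: {a,f,t}
  f: {a,c,t,z}
  t: {a,c,f,z}
  z: {a,f,t}

N(z) = ["a", "f", "t"]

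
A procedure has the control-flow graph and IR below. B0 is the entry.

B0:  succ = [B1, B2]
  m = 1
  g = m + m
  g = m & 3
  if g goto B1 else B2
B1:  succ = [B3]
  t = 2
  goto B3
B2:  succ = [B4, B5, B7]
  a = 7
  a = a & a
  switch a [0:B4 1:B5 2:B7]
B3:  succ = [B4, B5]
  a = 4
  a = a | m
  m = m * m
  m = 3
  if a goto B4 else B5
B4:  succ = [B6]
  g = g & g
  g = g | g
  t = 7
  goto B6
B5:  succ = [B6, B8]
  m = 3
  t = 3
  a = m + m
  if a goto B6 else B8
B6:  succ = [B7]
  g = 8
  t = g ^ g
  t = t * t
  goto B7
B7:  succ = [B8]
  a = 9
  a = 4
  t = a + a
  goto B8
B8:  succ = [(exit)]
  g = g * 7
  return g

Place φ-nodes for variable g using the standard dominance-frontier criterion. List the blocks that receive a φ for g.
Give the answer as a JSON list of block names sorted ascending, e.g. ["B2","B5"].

Answer: ["B6", "B7", "B8"]

Working:
idom tree: B1←B0 B2←B0 B3←B1 B4←B0 B5←B0 B6←B0 B7←B0 B8←B0
Dom∩ at merges:
  B4: preds {B2,B3}: {B0,B2} ∩ {B0,B1,B3} = {B0}; idom=B0
  B5: preds {B2,B3}: {B0,B2} ∩ {B0,B1,B3} = {B0}; idom=B0
  B6: preds {B4,B5}: {B0,B4} ∩ {B0,B5} = {B0}; idom=B0
  B7: preds {B2,B6}: {B0,B2} ∩ {B0,B6} = {B0}; idom=B0
  B8: preds {B5,B7}: {B0,B5} ∩ {B0,B7} = {B0}; idom=B0

Frontier:
  join B4 pred B2: B2 stop@B0
  join B4 pred B3: B3→B1 stop@B0
  join B5 pred B2: B2 stop@B0
  join B5 pred B3: B3→B1 stop@B0
  join B6 pred B4: B4 stop@B0
  join B6 pred B5: B5 stop@B0
  join B7 pred B2: B2 stop@B0
  join B7 pred B6: B6 stop@B0
  join B8 pred B5: B5 stop@B0
  join B8 pred B7: B7 stop@B0
  B0: DF=∅
  B1: DF={B4,B5}
  B2: DF={B4,B5,B7}
  B3: DF={B4,B5}
  B4: DF={B6}
  B5: DF={B6,B8}
  B6: DF={B7}
  B7: DF={B8}
  B8: DF=∅

φ for g: defs {B0,B4,B6,B8}
  DF⁺ = {B6,B7,B8}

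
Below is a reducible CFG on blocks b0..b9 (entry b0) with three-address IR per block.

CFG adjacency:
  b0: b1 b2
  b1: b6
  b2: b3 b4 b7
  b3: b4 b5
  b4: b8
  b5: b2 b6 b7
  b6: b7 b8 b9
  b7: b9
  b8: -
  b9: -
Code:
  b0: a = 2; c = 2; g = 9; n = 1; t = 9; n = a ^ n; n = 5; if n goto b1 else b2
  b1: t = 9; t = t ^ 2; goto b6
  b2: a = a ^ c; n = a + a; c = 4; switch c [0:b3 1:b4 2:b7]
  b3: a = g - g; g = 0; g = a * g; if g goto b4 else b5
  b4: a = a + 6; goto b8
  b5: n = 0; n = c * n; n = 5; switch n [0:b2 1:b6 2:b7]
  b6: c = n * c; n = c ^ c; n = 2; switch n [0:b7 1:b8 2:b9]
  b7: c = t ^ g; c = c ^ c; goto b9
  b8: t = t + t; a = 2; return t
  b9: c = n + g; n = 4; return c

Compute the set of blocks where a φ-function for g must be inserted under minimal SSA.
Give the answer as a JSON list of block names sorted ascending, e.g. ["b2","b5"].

idom tree: b1←b0 b2←b0 b3←b2 b4←b2 b5←b3 b6←b0 b7←b0 b8←b0 b9←b0
Dom∩ at merges:
  b2: preds {b0,b5}: {b0} ∩ {b0,b2,b3,b5} = {b0}; idom=b0
  b4: preds {b2,b3}: {b0,b2} ∩ {b0,b2,b3} = {b0,b2}; idom=b2
  b6: preds {b1,b5}: {b0,b1} ∩ {b0,b2,b3,b5} = {b0}; idom=b0
  b7: preds {b2,b5,b6}: {b0,b2} ∩ {b0,b2,b3,b5} ∩ {b0,b6} = {b0}; idom=b0
  b8: preds {b4,b6}: {b0,b2,b4} ∩ {b0,b6} = {b0}; idom=b0
  b9: preds {b6,b7}: {b0,b6} ∩ {b0,b7} = {b0}; idom=b0

DF walk-up:
  join b2 pred b0: · stop@b0
  join b2 pred b5: b5→b3→b2 stop@b0
  join b4 pred b2: · stop@b2
  join b4 pred b3: b3 stop@b2
  join b6 pred b1: b1 stop@b0
  join b6 pred b5: b5→b3→b2 stop@b0
  join b7 pred b2: b2 stop@b0
  join b7 pred b5: b5→b3→b2 stop@b0
  join b7 pred b6: b6 stop@b0
  join b8 pred b4: b4→b2 stop@b0
  join b8 pred b6: b6 stop@b0
  join b9 pred b6: b6 stop@b0
  join b9 pred b7: b7 stop@b0
  b0 → ∅
  b1 → {b6}
  b2 → {b2,b6,b7,b8}
  b3 → {b2,b4,b6,b7}
  b4 → {b8}
  b5 → {b2,b6,b7}
  b6 → {b7,b8,b9}
  b7 → {b9}
  b8 → ∅
  b9 → ∅

φ for g: defs {b0,b3}
  DF⁺ = {b2,b4,b6,b7,b8,b9}

Answer: ["b2", "b4", "b6", "b7", "b8", "b9"]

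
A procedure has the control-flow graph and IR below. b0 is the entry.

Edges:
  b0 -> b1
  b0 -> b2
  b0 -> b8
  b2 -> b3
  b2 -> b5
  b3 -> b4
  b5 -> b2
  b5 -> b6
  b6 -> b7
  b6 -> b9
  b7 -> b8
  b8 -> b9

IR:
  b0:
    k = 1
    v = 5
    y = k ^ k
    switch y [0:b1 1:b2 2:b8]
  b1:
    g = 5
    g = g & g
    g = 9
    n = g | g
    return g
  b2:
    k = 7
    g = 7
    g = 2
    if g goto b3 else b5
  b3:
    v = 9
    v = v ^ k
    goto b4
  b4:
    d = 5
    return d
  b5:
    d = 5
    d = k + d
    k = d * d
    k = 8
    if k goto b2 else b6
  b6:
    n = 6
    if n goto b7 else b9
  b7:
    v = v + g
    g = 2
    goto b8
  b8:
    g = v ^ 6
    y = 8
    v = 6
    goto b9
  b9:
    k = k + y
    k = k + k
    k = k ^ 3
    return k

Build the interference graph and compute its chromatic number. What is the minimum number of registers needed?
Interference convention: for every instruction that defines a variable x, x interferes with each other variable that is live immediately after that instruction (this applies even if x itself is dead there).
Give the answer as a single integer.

Answer: 5

Analysis:
Per-block:
  b0: {k,v,y} / ∅
  b1: {g,n} / ∅
  b2: {g,k} / ∅
  b3: {v} / {k}
  b4: {d} / ∅
  b5: {d,k} / {k}
  b6: {n} / ∅
  b7: {g,v} / {g,v}
  b8: {g,v,y} / {v}
  b9: {k} / {k,y}

Live sets:
  live b0: ∅→{k,v,y}
  live b1: ∅→∅
  live b2: {v,y}→{g,k,v,y}
  live b3: {k}→∅
  live b4: ∅→∅
  live b5: {g,k,v,y}→{g,k,v,y}
  live b6: {g,k,v,y}→{g,k,v,y}
  live b7: {g,k,v}→{k,v}
  live b8: {k,v}→{k,y}
  live b9: {k,y}→∅

Conflict graph:
  d↔{g,k,v,y}
  g↔{d,k,n,v,y}
  k↔{d,g,n,v,y}
  n↔{g,k,v,y}
  v↔{d,g,k,n,y}
  y↔{d,g,k,n,v}

Colouring:
  clique {d,g,k,v,y} ⇒ need ≥ 5
  assign d→c4 g→c0 k→c1 n→c4 v→c2 y→c3 — no edge inside a register ⇒ χ ≤ 5
  χ = 5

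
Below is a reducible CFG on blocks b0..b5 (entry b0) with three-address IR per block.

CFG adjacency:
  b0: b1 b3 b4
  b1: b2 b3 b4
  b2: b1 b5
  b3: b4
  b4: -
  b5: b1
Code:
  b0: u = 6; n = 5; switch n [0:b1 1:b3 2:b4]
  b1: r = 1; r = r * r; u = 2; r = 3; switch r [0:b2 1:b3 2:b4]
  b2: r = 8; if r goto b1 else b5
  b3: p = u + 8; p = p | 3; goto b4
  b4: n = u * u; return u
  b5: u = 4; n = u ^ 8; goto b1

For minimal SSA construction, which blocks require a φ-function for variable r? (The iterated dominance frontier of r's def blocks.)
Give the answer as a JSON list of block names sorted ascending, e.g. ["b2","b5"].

idom tree: b1←b0 b2←b1 b3←b0 b4←b0 b5←b2
Dom∩ at merges:
  b1: preds {b0,b2,b5}: {b0} ∩ {b0,b1,b2} ∩ {b0,b1,b2,b5} = {b0}; idom=b0
  b3: preds {b0,b1}: {b0} ∩ {b0,b1} = {b0}; idom=b0
  b4: preds {b0,b1,b3}: {b0} ∩ {b0,b1} ∩ {b0,b3} = {b0}; idom=b0

DF walk-up:
  b1←b0: walk · to b0
  b1←b2: walk b2→b1 to b0
  b1←b5: walk b5→b2→b1 to b0
  b3←b0: walk · to b0
  b3←b1: walk b1 to b0
  b4←b0: walk · to b0
  b4←b1: walk b1 to b0
  b4←b3: walk b3 to b0
  b0 → ∅
  b1 → {b1,b3,b4}
  b2 → {b1}
  b3 → {b4}
  b4 → ∅
  b5 → {b1}

φ for r: defs {b1,b2}
  DF⁺ = {b1,b3,b4}

Answer: ["b1", "b3", "b4"]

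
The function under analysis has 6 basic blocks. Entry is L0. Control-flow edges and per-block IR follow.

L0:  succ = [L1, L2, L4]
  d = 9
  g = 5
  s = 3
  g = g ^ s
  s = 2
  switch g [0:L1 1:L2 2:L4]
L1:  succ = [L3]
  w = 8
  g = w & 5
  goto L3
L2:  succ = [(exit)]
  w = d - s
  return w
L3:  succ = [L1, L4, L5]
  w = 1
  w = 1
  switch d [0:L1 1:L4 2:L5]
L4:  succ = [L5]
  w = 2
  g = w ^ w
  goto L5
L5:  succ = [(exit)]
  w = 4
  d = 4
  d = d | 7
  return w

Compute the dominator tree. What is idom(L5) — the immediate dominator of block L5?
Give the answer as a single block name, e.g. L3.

Answer: L0

Working:
idom tree: L1←L0 L2←L0 L3←L1 L4←L0 L5←L0
Join-block Dom:
  L1: preds {L0,L3}: {L0} ∩ {L0,L1,L3} = {L0}; idom=L0
  L4: preds {L0,L3}: {L0} ∩ {L0,L1,L3} = {L0}; idom=L0
  L5: preds {L3,L4}: {L0,L1,L3} ∩ {L0,L4} = {L0}; idom=L0

idom(L5) = L0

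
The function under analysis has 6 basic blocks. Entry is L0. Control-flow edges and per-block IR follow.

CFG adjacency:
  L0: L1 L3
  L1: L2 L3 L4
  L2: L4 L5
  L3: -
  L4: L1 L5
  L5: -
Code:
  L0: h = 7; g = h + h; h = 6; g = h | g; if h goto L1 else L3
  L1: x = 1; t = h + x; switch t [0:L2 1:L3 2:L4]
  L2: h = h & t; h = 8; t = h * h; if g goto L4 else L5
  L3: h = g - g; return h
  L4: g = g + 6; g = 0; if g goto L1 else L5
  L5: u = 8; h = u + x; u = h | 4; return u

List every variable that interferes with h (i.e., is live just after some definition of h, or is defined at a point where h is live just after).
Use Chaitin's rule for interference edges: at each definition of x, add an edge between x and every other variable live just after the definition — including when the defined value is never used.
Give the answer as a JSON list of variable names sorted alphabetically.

Answer: ["g", "t", "x"]

Analysis:
Per-block:
  L0 def {g,h} use ∅
  L1 def {t,x} use {h}
  L2 def {h,t} use {g,h,t}
  L3 def {h} use {g}
  L4 def {g} use {g}
  L5 def {h,u} use {x}

Backward fixpoint:
  L0 li=∅ lo={g,h}
  L1 li={g,h} lo={g,h,t,x}
  L2 li={g,h,t,x} lo={g,h,x}
  L3 li={g} lo=∅
  L4 li={g,h,x} lo={g,h,x}
  L5 li={x} lo=∅

Interfere edges:
  g↔{h,t,x}
  h↔{g,t,x}
  t↔{g,h,x}
  u↔{x}
  x↔{g,h,t,u}

N(h) = ["g", "t", "x"]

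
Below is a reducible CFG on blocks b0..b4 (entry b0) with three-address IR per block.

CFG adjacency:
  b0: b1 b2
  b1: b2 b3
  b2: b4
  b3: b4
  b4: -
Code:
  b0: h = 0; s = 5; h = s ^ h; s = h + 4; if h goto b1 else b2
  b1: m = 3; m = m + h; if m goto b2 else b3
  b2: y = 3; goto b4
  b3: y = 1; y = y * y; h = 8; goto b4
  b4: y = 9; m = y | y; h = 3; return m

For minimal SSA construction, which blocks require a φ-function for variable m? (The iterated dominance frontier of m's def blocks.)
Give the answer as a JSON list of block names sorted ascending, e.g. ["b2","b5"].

idom tree: b1←b0 b2←b0 b3←b1 b4←b0
Dom∩ at merges:
  b2: preds {b0,b1}: {b0} ∩ {b0,b1} = {b0}; idom=b0
  b4: preds {b2,b3}: {b0,b2} ∩ {b0,b1,b3} = {b0}; idom=b0

DF derivation:
  b2←b0: walk · to b0
  b2←b1: walk b1 to b0
  b4←b2: walk b2 to b0
  b4←b3: walk b3→b1 to b0
  b0 → ∅
  b1 → {b2,b4}
  b2 → {b4}
  b3 → {b4}
  b4 → ∅

φ for m: defs {b1,b4}
  DF⁺ = {b2,b4}

Answer: ["b2", "b4"]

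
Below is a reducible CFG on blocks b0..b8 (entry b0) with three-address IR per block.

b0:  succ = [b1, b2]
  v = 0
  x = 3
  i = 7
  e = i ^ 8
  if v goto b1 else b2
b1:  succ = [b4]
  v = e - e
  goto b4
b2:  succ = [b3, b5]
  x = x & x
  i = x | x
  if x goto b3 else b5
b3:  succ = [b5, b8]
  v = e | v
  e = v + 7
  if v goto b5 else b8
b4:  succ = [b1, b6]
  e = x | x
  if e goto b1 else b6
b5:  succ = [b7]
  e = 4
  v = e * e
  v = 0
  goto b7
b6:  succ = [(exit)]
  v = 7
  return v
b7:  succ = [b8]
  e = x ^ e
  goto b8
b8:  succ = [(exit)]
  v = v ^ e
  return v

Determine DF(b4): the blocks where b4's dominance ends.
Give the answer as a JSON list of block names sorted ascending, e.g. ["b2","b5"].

Answer: ["b1"]

Analysis:
idom tree: b1←b0 b2←b0 b3←b2 b4←b1 b5←b2 b6←b4 b7←b5 b8←b2
Dom at joins:
  b1: preds {b0,b4}: {b0} ∩ {b0,b1,b4} = {b0}; idom=b0
  b5: preds {b2,b3}: {b0,b2} ∩ {b0,b2,b3} = {b0,b2}; idom=b2
  b8: preds {b3,b7}: {b0,b2,b3} ∩ {b0,b2,b5,b7} = {b0,b2}; idom=b2

DF derivation:
  join b1 pred b0: · stop@b0
  join b1 pred b4: b4→b1 stop@b0
  join b5 pred b2: · stop@b2
  join b5 pred b3: b3 stop@b2
  join b8 pred b3: b3 stop@b2
  join b8 pred b7: b7→b5 stop@b2
  DF(b0)=∅
  DF(b1)={b1}
  DF(b2)=∅
  DF(b3)={b5,b8}
  DF(b4)={b1}
  DF(b5)={b8}
  DF(b6)=∅
  DF(b7)={b8}
  DF(b8)=∅

DF(b4) = ["b1"]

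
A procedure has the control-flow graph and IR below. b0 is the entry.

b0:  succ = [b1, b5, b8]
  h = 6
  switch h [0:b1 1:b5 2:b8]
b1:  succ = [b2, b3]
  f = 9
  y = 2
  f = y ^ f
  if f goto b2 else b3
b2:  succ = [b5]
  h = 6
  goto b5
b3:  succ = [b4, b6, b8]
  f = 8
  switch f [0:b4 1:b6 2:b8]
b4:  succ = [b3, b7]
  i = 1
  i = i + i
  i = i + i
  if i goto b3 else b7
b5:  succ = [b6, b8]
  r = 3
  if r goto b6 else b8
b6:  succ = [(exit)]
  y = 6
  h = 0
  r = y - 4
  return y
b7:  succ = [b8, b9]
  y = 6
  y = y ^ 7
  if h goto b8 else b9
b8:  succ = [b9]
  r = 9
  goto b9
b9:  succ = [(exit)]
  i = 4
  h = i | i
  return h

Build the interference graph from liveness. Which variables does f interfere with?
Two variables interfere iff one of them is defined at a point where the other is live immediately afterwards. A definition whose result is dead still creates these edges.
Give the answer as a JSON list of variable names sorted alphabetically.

Answer: ["h", "y"]

Working:
Block summaries:
  b0 def {h} use ∅
  b1 def {f,y} use ∅
  b2 def {h} use ∅
  b3 def {f} use ∅
  b4 def {i} use ∅
  b5 def {r} use ∅
  b6 def {h,r,y} use ∅
  b7 def {y} use {h}
  b8 def {r} use ∅
  b9 def {h,i} use ∅

Liveness:
  b0 li=∅ lo={h}
  b1 li={h} lo={h}
  b2 li=∅ lo=∅
  b3 li={h} lo={h}
  b4 li={h} lo={h}
  b5 li=∅ lo=∅
  b6 li=∅ lo=∅
  b7 li={h} lo=∅
  b8 li=∅ lo=∅
  b9 li=∅ lo=∅

Conflict graph:
  f: {h,y}
  h: {f,i,y}
  i: {h}
  r: {y}
  y: {f,h,r}

N(f) = ["h", "y"]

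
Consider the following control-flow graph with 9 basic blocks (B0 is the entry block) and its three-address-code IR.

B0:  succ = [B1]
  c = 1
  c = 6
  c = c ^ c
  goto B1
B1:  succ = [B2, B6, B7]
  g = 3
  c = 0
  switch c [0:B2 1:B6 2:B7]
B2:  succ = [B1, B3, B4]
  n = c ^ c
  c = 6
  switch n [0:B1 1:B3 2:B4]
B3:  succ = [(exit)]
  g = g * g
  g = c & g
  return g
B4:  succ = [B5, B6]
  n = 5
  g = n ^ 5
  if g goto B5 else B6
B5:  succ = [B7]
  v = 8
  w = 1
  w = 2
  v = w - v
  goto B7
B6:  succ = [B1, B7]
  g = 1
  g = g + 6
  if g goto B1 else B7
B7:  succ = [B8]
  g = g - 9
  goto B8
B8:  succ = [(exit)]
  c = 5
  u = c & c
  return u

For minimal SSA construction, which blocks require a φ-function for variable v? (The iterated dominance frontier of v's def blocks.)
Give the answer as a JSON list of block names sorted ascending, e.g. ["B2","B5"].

idom tree: B1←B0 B2←B1 B3←B2 B4←B2 B5←B4 B6←B1 B7←B1 B8←B7
Dom∩ at merges:
  B1: preds {B0,B2,B6}: {B0} ∩ {B0,B1,B2} ∩ {B0,B1,B6} = {B0}; idom=B0
  B6: preds {B1,B4}: {B0,B1} ∩ {B0,B1,B2,B4} = {B0,B1}; idom=B1
  B7: preds {B1,B5,B6}: {B0,B1} ∩ {B0,B1,B2,B4,B5} ∩ {B0,B1,B6} = {B0,B1}; idom=B1

DF derivation:
  join B1 pred B0: · stop@B0
  join B1 pred B2: B2→B1 stop@B0
  join B1 pred B6: B6→B1 stop@B0
  join B6 pred B1: · stop@B1
  join B6 pred B4: B4→B2 stop@B1
  join B7 pred B1: · stop@B1
  join B7 pred B5: B5→B4→B2 stop@B1
  join B7 pred B6: B6 stop@B1
  DF(B0)=∅
  DF(B1)={B1}
  DF(B2)={B1,B6,B7}
  DF(B3)=∅
  DF(B4)={B6,B7}
  DF(B5)={B7}
  DF(B6)={B1,B7}
  DF(B7)=∅
  DF(B8)=∅

φ for v: defs {B5}
  DF⁺ = {B7}

Answer: ["B7"]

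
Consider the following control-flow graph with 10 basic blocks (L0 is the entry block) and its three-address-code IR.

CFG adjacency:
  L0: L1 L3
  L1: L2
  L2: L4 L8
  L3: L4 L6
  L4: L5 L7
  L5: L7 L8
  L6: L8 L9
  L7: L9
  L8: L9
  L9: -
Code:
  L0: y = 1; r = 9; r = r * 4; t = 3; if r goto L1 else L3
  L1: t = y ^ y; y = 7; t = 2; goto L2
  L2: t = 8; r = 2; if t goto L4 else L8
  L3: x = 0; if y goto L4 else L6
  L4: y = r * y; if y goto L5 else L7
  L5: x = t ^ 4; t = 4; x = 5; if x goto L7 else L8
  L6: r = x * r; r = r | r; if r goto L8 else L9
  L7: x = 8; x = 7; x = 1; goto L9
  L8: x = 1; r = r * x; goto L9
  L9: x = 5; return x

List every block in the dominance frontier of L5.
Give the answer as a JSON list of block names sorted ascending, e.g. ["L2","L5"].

idom tree: L1←L0 L2←L1 L3←L0 L4←L0 L5←L4 L6←L3 L7←L4 L8←L0 L9←L0
Dom at joins:
  L4: preds {L2,L3}: {L0,L1,L2} ∩ {L0,L3} = {L0}; idom=L0
  L7: preds {L4,L5}: {L0,L4} ∩ {L0,L4,L5} = {L0,L4}; idom=L4
  L8: preds {L2,L5,L6}: {L0,L1,L2} ∩ {L0,L4,L5} ∩ {L0,L3,L6} = {L0}; idom=L0
  L9: preds {L6,L7,L8}: {L0,L3,L6} ∩ {L0,L4,L7} ∩ {L0,L8} = {L0}; idom=L0

DF derivation:
  L4←L2: walk L2→L1 to L0
  L4←L3: walk L3 to L0
  L7←L4: walk · to L4
  L7←L5: walk L5 to L4
  L8←L2: walk L2→L1 to L0
  L8←L5: walk L5→L4 to L0
  L8←L6: walk L6→L3 to L0
  L9←L6: walk L6→L3 to L0
  L9←L7: walk L7→L4 to L0
  L9←L8: walk L8 to L0
  L0: DF=∅
  L1: DF={L4,L8}
  L2: DF={L4,L8}
  L3: DF={L4,L8,L9}
  L4: DF={L8,L9}
  L5: DF={L7,L8}
  L6: DF={L8,L9}
  L7: DF={L9}
  L8: DF={L9}
  L9: DF=∅

DF(L5) = ["L7", "L8"]

Answer: ["L7", "L8"]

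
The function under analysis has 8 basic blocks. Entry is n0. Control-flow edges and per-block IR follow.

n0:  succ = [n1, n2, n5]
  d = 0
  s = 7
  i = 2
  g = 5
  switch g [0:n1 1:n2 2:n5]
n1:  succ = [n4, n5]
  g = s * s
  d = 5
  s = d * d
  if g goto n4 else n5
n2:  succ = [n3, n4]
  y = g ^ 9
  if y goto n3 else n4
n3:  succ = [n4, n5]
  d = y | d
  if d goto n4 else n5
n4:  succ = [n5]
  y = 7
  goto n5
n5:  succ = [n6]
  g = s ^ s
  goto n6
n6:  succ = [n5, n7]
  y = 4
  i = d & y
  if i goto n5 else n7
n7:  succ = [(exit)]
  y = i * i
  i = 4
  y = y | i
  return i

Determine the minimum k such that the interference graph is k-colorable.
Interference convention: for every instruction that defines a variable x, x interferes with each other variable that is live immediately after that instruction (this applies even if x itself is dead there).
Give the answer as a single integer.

Answer: 4

Analysis:
def/use:
  n0: def={d,g,i,s} ue=∅
  n1: def={d,g,s} ue={s}
  n2: def={y} ue={g}
  n3: def={d} ue={d,y}
  n4: def={y} ue=∅
  n5: def={g} ue={s}
  n6: def={i,y} ue={d}
  n7: def={i,y} ue={i}

Liveness:
  n0: in=∅ out={d,g,s}
  n1: in={s} out={d,s}
  n2: in={d,g,s} out={d,s,y}
  n3: in={d,s,y} out={d,s}
  n4: in={d,s} out={d,s}
  n5: in={d,s} out={d,s}
  n6: in={d,s} out={d,i,s}
  n7: in={i} out=∅

Interference:
  d — {g,i,s,y}
  g — {d,s}
  i — {d,s,y}
  s — {d,g,i,y}
  y — {d,i,s}

Registers:
  {d,i,s,y} pairwise interfere (4-clique) ⇒ χ ≥ 4
  4-colouring: c0={d}  c1={s}  c2={g,i}  c3={y}
  χ = 4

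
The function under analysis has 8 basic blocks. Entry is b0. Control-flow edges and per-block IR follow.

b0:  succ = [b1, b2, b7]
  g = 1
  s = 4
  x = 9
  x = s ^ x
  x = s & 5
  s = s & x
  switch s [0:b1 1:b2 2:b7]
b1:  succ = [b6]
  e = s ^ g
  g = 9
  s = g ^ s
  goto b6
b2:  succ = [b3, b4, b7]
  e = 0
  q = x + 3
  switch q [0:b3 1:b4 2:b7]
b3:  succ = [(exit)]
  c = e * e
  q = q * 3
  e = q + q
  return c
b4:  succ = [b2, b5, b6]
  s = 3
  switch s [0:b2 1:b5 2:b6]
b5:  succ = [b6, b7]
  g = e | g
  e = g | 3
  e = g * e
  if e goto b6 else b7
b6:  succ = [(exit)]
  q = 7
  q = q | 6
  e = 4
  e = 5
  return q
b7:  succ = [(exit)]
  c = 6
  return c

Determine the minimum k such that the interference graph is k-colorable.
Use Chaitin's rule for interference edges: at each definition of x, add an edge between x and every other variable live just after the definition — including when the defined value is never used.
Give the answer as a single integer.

Answer: 4

Analysis:
Block summaries:
  b0: {g,s,x} / ∅
  b1: {e,g,s} / {g,s}
  b2: {e,q} / {x}
  b3: {c,e,q} / {e,q}
  b4: {s} / ∅
  b5: {e,g} / {e,g}
  b6: {e,q} / ∅
  b7: {c} / ∅

Live sets:
  b0: in=∅ out={g,s,x}
  b1: in={g,s} out=∅
  b2: in={g,x} out={e,g,q,x}
  b3: in={e,q} out=∅
  b4: in={e,g,x} out={e,g,x}
  b5: in={e,g} out=∅
  b6: in=∅ out=∅
  b7: in=∅ out=∅

Interfere edges:
  c↔{e,q}
  e↔{c,g,q,s,x}
  g↔{e,q,s,x}
  q↔{c,e,g,x}
  s↔{e,g,x}
  x↔{e,g,q,s}

Colouring:
  lower bound: {e,g,q,x} mutually conflict ⇒ χ ≥ 4
  assign c→R1 e→R0 g→R1 q→R2 s→R2 x→R3 — no edge inside a register ⇒ χ ≤ 4
  χ = 4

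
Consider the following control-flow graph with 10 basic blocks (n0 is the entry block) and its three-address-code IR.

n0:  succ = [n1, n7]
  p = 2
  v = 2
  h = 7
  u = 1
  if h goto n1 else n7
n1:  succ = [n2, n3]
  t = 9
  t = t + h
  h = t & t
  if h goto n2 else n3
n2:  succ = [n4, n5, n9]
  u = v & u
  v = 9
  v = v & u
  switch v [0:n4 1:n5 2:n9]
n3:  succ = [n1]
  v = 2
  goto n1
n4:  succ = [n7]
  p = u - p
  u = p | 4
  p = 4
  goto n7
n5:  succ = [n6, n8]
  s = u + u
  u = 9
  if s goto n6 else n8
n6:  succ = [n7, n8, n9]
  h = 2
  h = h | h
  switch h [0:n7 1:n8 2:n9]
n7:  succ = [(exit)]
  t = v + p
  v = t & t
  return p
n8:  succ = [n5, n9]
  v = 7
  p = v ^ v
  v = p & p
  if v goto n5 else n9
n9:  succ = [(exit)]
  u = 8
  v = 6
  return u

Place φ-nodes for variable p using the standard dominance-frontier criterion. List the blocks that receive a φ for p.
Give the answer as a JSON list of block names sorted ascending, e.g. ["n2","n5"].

Answer: ["n5", "n7", "n9"]

Derivation:
idom tree: n1←n0 n2←n1 n3←n1 n4←n2 n5←n2 n6←n5 n7←n0 n8←n5 n9←n2
Join-block Dom:
  n1: preds {n0,n3}: {n0} ∩ {n0,n1,n3} = {n0}; idom=n0
  n5: preds {n2,n8}: {n0,n1,n2} ∩ {n0,n1,n2,n5,n8} = {n0,n1,n2}; idom=n2
  n7: preds {n0,n4,n6}: {n0} ∩ {n0,n1,n2,n4} ∩ {n0,n1,n2,n5,n6} = {n0}; idom=n0
  n8: preds {n5,n6}: {n0,n1,n2,n5} ∩ {n0,n1,n2,n5,n6} = {n0,n1,n2,n5}; idom=n5
  n9: preds {n2,n6,n8}: {n0,n1,n2} ∩ {n0,n1,n2,n5,n6} ∩ {n0,n1,n2,n5,n8} = {n0,n1,n2}; idom=n2

DF walk-up:
  n1←n0: walk · to n0
  n1←n3: walk n3→n1 to n0
  n5←n2: walk · to n2
  n5←n8: walk n8→n5 to n2
  n7←n0: walk · to n0
  n7←n4: walk n4→n2→n1 to n0
  n7←n6: walk n6→n5→n2→n1 to n0
  n8←n5: walk · to n5
  n8←n6: walk n6 to n5
  n9←n2: walk · to n2
  n9←n6: walk n6→n5 to n2
  n9←n8: walk n8→n5 to n2
  n0 → ∅
  n1 → {n1,n7}
  n2 → {n7}
  n3 → {n1}
  n4 → {n7}
  n5 → {n5,n7,n9}
  n6 → {n7,n8,n9}
  n7 → ∅
  n8 → {n5,n9}
  n9 → ∅

φ for p: defs {n0,n4,n8}
  DF⁺ = {n5,n7,n9}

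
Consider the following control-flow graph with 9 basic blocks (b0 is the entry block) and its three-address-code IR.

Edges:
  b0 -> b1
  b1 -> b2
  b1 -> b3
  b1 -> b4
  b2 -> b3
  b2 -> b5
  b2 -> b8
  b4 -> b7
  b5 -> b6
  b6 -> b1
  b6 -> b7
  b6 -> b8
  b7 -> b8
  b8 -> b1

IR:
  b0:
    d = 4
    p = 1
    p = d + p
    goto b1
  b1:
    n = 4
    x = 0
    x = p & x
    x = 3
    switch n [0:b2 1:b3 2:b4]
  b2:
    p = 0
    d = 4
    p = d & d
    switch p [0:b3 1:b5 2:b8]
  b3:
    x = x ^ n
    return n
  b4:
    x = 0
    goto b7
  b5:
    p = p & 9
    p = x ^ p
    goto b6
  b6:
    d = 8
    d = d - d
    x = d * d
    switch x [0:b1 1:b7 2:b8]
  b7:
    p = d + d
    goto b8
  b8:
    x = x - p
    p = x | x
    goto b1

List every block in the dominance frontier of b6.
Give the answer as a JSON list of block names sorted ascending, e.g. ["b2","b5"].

idom tree: b1←b0 b2←b1 b3←b1 b4←b1 b5←b2 b6←b5 b7←b1 b8←b1
Join-block Dom:
  b1: preds {b0,b6,b8}: {b0} ∩ {b0,b1,b2,b5,b6} ∩ {b0,b1,b8} = {b0}; idom=b0
  b3: preds {b1,b2}: {b0,b1} ∩ {b0,b1,b2} = {b0,b1}; idom=b1
  b7: preds {b4,b6}: {b0,b1,b4} ∩ {b0,b1,b2,b5,b6} = {b0,b1}; idom=b1
  b8: preds {b2,b6,b7}: {b0,b1,b2} ∩ {b0,b1,b2,b5,b6} ∩ {b0,b1,b7} = {b0,b1}; idom=b1

DF walk-up:
  join b1 pred b0: · stop@b0
  join b1 pred b6: b6→b5→b2→b1 stop@b0
  join b1 pred b8: b8→b1 stop@b0
  join b3 pred b1: · stop@b1
  join b3 pred b2: b2 stop@b1
  join b7 pred b4: b4 stop@b1
  join b7 pred b6: b6→b5→b2 stop@b1
  join b8 pred b2: b2 stop@b1
  join b8 pred b6: b6→b5→b2 stop@b1
  join b8 pred b7: b7 stop@b1
  DF(b0)=∅
  DF(b1)={b1}
  DF(b2)={b1,b3,b7,b8}
  DF(b3)=∅
  DF(b4)={b7}
  DF(b5)={b1,b7,b8}
  DF(b6)={b1,b7,b8}
  DF(b7)={b8}
  DF(b8)={b1}

DF(b6) = ["b1", "b7", "b8"]

Answer: ["b1", "b7", "b8"]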